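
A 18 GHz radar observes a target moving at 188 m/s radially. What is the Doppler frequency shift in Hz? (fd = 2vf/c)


fd = 2 * 188 * 18000000000.0 / 3e8 = 22560.0 Hz

22560.0 Hz


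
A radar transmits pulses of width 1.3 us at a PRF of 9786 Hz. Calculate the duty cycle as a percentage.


DC = 1.3e-6 * 9786 * 100 = 1.27%

1.27%


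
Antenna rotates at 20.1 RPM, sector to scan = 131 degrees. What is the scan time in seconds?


t = 131 / (20.1 * 360) * 60 = 1.09 s

1.09 s


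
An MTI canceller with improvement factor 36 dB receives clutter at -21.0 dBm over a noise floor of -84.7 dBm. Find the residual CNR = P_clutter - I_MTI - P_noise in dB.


CNR = -21.0 - 36 - (-84.7) = 27.7 dB

27.7 dB


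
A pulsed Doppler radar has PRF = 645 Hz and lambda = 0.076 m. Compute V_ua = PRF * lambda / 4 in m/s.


V_ua = 645 * 0.076 / 4 = 12.3 m/s

12.3 m/s


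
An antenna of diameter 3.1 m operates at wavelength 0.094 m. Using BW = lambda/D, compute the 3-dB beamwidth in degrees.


BW_rad = 0.094 / 3.1 = 0.030323
BW_deg = 1.74 degrees

1.74 degrees


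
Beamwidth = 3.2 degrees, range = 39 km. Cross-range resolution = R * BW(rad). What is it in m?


BW_rad = 0.055850536
CR = 39000 * 0.055850536 = 2178.2 m

2178.2 m


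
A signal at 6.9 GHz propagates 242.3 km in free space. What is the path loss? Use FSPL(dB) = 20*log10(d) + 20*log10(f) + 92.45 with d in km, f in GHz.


20*log10(242.3) = 47.69
20*log10(6.9) = 16.78
FSPL = 156.9 dB

156.9 dB


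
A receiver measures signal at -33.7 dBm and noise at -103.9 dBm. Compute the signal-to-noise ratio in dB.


SNR = -33.7 - (-103.9) = 70.2 dB

70.2 dB


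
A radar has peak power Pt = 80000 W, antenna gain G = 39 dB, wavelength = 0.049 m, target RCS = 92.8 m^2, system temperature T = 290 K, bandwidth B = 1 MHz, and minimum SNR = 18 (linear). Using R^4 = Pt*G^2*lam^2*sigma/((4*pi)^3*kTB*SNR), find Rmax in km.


G_lin = 10^(39/10) = 7943.282347
R^4 = 80000 * 7943.282347^2 * 0.049^2 * 92.8 / ((4*pi)^3 * 1.38e-23 * 290 * 1000000.0 * 18)
R^4 = 7.86776e21 m^4
R_max = (7.86776e21)^(1/4) = 297826.1 m = 297.8 km

297.8 km


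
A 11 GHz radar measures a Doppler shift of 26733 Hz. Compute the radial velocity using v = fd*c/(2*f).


v = 26733 * 3e8 / (2 * 11000000000.0) = 364.5 m/s

364.5 m/s


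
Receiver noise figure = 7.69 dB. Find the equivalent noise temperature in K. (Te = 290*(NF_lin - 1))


NF_lin = 10^(7.69/10) = 5.874894
Te = 290 * (5.874894 - 1) = 1413.7 K

1413.7 K


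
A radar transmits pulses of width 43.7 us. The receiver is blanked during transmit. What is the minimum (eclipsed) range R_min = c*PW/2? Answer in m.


R_min = 3e8 * 43.7e-6 / 2 = 6555.0 m

6555.0 m


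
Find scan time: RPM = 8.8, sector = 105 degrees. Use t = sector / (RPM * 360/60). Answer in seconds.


t = 105 / (8.8 * 360) * 60 = 1.99 s

1.99 s


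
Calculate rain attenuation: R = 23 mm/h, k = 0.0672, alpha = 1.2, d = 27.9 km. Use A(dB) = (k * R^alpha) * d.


gamma = 0.0672 * 23^1.2 = 2.893628 dB/km
A = 2.893628 * 27.9 = 80.73 dB

80.73 dB


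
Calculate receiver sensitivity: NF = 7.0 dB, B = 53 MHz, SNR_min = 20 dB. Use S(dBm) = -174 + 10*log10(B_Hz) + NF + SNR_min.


10*log10(53000000.0) = 77.24
S = -174 + 77.24 + 7.0 + 20 = -69.8 dBm

-69.8 dBm


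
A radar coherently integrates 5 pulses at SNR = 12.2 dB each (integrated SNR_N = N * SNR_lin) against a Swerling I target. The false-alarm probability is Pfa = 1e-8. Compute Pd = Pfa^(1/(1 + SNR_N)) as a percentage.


SNR_lin = 10^(12.2/10) = 16.59587
SNR_N = 5 * 16.59587 = 82.97935
1/(1 + SNR_N) = 1/83.97935 = 0.0119077
Pd = (1e-8)^0.0119077 = 0.80304
Pd = 80.3%

80.3%


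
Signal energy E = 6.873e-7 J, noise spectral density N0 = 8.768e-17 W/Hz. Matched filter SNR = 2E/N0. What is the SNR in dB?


SNR_lin = 2 * 6.873e-7 / 8.768e-17 = 1.568e10
SNR_dB = 10*log10(1.568e10) = 102.0 dB

102.0 dB


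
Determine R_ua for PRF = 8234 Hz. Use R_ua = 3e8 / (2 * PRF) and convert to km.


R_ua = 3e8 / (2 * 8234) = 18217.1 m = 18.2 km

18.2 km


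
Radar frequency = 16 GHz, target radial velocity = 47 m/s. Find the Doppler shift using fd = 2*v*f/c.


fd = 2 * 47 * 16000000000.0 / 3e8 = 5013.3 Hz

5013.3 Hz


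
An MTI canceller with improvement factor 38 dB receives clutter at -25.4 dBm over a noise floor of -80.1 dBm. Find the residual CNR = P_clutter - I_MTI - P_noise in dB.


CNR = -25.4 - 38 - (-80.1) = 16.7 dB

16.7 dB


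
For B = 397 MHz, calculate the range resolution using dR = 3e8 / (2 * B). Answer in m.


dR = 3e8 / (2 * 397000000.0) = 0.38 m

0.38 m


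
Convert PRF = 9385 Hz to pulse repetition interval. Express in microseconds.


PRI = 1/9385 = 0.000106553 s = 106.6 us

106.6 us


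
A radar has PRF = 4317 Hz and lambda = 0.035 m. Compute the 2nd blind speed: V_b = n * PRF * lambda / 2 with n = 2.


V_blind = 2 * 4317 * 0.035 / 2 = 151.1 m/s

151.1 m/s


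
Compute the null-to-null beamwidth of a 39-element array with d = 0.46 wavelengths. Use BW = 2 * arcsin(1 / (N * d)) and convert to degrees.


1/(N*d) = 1/(39*0.46) = 0.055741
BW = 2*arcsin(0.055741) = 6.4 degrees

6.4 degrees


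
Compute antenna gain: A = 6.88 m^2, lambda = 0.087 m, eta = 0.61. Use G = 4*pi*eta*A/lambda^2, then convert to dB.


G_linear = 4*pi*0.61*6.88/0.087^2 = 6967.7
G_dB = 10*log10(6967.7) = 38.4 dB

38.4 dB


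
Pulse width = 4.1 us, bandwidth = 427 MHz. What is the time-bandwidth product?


TBP = 4.1 * 427 = 1750.7

1750.7


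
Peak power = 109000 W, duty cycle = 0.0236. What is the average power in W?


P_avg = 109000 * 0.0236 = 2572.4 W

2572.4 W


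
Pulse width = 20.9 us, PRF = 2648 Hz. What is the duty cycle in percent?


DC = 20.9e-6 * 2648 * 100 = 5.53%

5.53%


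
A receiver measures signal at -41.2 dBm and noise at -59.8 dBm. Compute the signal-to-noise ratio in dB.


SNR = -41.2 - (-59.8) = 18.6 dB

18.6 dB


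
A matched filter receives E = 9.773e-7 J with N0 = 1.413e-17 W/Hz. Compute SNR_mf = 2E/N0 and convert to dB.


SNR_lin = 2 * 9.773e-7 / 1.413e-17 = 1.383e11
SNR_dB = 10*log10(1.383e11) = 111.4 dB

111.4 dB


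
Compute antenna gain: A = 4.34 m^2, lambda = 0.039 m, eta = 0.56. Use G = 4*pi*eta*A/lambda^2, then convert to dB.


G_linear = 4*pi*0.56*4.34/0.039^2 = 20079.75
G_dB = 10*log10(20079.75) = 43.0 dB

43.0 dB


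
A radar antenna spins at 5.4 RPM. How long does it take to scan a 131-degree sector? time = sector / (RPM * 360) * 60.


t = 131 / (5.4 * 360) * 60 = 4.04 s

4.04 s


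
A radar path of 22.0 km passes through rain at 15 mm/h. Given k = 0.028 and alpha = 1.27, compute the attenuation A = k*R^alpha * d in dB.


gamma = 0.028 * 15^1.27 = 0.872557 dB/km
A = 0.872557 * 22.0 = 19.2 dB

19.2 dB


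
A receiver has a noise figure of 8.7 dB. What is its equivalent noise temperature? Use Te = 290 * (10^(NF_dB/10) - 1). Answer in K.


NF_lin = 10^(8.7/10) = 7.413102
Te = 290 * (7.413102 - 1) = 1859.8 K

1859.8 K


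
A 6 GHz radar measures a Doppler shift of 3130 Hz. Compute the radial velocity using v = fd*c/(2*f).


v = 3130 * 3e8 / (2 * 6000000000.0) = 78.3 m/s

78.3 m/s


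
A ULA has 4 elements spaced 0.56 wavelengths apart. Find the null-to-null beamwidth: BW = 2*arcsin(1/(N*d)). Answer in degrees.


1/(N*d) = 1/(4*0.56) = 0.446429
BW = 2*arcsin(0.446429) = 53.0 degrees

53.0 degrees


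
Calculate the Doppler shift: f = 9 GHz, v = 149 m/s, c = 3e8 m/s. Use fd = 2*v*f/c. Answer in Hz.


fd = 2 * 149 * 9000000000.0 / 3e8 = 8940.0 Hz

8940.0 Hz


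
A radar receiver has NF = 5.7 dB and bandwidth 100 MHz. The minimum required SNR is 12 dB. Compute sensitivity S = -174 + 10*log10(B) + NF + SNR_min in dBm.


10*log10(100000000.0) = 80.0
S = -174 + 80.0 + 5.7 + 12 = -76.3 dBm

-76.3 dBm


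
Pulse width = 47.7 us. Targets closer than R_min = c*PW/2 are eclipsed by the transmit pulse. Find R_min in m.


R_min = 3e8 * 47.7e-6 / 2 = 7155.0 m

7155.0 m


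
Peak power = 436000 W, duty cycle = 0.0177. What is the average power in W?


P_avg = 436000 * 0.0177 = 7717.2 W

7717.2 W


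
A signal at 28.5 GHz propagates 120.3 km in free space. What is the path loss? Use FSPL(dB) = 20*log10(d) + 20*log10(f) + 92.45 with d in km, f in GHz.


20*log10(120.3) = 41.61
20*log10(28.5) = 29.1
FSPL = 163.2 dB

163.2 dB


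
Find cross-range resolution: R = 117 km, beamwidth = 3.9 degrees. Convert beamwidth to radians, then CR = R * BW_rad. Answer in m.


BW_rad = 0.068067841
CR = 117000 * 0.068067841 = 7963.9 m

7963.9 m


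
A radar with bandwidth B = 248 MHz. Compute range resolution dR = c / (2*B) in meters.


dR = 3e8 / (2 * 248000000.0) = 0.6 m

0.6 m


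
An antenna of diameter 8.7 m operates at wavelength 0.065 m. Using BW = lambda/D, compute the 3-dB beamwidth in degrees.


BW_rad = 0.065 / 8.7 = 0.007471
BW_deg = 0.43 degrees

0.43 degrees


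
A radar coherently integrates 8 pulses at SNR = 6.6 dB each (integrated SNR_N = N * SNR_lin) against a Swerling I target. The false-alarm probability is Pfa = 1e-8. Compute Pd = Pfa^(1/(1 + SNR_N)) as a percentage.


SNR_lin = 10^(6.6/10) = 4.57088
SNR_N = 8 * 4.57088 = 36.56704
1/(1 + SNR_N) = 1/37.56704 = 0.0266191
Pd = (1e-8)^0.0266191 = 0.61242
Pd = 61.2%

61.2%


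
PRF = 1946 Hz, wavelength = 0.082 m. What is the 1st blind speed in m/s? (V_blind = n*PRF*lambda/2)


V_blind = 1 * 1946 * 0.082 / 2 = 79.8 m/s

79.8 m/s


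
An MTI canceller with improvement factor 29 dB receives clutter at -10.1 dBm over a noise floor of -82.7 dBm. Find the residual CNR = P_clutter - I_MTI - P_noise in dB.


CNR = -10.1 - 29 - (-82.7) = 43.6 dB

43.6 dB


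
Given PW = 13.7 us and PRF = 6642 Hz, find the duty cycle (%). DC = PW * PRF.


DC = 13.7e-6 * 6642 * 100 = 9.1%

9.1%


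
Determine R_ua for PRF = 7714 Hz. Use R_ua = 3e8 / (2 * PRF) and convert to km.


R_ua = 3e8 / (2 * 7714) = 19445.2 m = 19.4 km

19.4 km


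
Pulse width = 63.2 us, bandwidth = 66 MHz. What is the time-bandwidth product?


TBP = 63.2 * 66 = 4171.2

4171.2


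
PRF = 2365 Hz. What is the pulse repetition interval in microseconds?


PRI = 1/2365 = 0.000422833 s = 422.8 us

422.8 us


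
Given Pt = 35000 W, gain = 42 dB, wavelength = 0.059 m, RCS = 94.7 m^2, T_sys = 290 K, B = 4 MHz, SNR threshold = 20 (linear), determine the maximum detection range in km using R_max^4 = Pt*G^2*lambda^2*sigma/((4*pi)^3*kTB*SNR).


G_lin = 10^(42/10) = 15848.931925
R^4 = 35000 * 15848.931925^2 * 0.059^2 * 94.7 / ((4*pi)^3 * 1.38e-23 * 290 * 4000000.0 * 20)
R^4 = 4.56169e21 m^4
R_max = (4.56169e21)^(1/4) = 259885.1 m = 259.9 km

259.9 km


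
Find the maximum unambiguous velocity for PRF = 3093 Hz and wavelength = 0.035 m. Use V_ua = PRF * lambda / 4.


V_ua = 3093 * 0.035 / 4 = 27.1 m/s

27.1 m/s


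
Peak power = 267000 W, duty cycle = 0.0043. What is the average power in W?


P_avg = 267000 * 0.0043 = 1148.1 W

1148.1 W


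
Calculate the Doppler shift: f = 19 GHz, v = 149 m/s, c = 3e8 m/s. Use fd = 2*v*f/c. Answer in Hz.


fd = 2 * 149 * 19000000000.0 / 3e8 = 18873.3 Hz

18873.3 Hz


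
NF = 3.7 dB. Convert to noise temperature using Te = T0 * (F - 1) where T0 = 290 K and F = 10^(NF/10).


NF_lin = 10^(3.7/10) = 2.344229
Te = 290 * (2.344229 - 1) = 389.8 K

389.8 K


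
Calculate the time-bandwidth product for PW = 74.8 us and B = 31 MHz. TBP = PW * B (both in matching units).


TBP = 74.8 * 31 = 2318.8

2318.8


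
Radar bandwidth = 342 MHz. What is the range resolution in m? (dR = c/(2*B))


dR = 3e8 / (2 * 342000000.0) = 0.44 m

0.44 m


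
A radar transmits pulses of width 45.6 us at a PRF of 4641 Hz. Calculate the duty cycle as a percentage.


DC = 45.6e-6 * 4641 * 100 = 21.16%

21.16%


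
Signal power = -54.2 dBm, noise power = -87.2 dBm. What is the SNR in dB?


SNR = -54.2 - (-87.2) = 33.0 dB

33.0 dB


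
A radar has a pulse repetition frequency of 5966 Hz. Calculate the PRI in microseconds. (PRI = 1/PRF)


PRI = 1/5966 = 0.0001676165 s = 167.6 us

167.6 us


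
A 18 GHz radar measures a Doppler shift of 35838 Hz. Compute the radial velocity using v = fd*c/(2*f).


v = 35838 * 3e8 / (2 * 18000000000.0) = 298.7 m/s

298.7 m/s


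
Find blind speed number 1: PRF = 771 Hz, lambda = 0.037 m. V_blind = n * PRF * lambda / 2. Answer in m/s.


V_blind = 1 * 771 * 0.037 / 2 = 14.3 m/s

14.3 m/s


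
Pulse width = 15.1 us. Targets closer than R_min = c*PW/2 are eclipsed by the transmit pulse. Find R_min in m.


R_min = 3e8 * 15.1e-6 / 2 = 2265.0 m

2265.0 m


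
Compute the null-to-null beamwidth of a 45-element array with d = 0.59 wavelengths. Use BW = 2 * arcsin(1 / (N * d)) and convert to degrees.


1/(N*d) = 1/(45*0.59) = 0.037665
BW = 2*arcsin(0.037665) = 4.3 degrees

4.3 degrees


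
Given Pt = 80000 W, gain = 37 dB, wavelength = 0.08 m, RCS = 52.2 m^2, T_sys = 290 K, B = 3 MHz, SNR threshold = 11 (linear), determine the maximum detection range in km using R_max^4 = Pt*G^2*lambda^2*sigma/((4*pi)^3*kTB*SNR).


G_lin = 10^(37/10) = 5011.872336
R^4 = 80000 * 5011.872336^2 * 0.08^2 * 52.2 / ((4*pi)^3 * 1.38e-23 * 290 * 3000000.0 * 11)
R^4 = 2.56165e21 m^4
R_max = (2.56165e21)^(1/4) = 224972.8 m = 225.0 km

225.0 km


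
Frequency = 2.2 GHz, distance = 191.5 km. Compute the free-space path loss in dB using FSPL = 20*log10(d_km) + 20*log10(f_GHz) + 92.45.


20*log10(191.5) = 45.64
20*log10(2.2) = 6.85
FSPL = 144.9 dB

144.9 dB


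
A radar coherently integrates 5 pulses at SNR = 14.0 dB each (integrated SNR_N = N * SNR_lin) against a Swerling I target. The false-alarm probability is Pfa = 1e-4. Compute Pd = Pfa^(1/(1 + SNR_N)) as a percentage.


SNR_lin = 10^(14.0/10) = 25.11886
SNR_N = 5 * 25.11886 = 125.5943
1/(1 + SNR_N) = 1/126.5943 = 0.0078992
Pd = (1e-4)^0.0078992 = 0.92983
Pd = 93.0%

93.0%


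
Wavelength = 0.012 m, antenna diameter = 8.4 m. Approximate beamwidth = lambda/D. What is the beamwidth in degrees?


BW_rad = 0.012 / 8.4 = 0.001429
BW_deg = 0.08 degrees

0.08 degrees


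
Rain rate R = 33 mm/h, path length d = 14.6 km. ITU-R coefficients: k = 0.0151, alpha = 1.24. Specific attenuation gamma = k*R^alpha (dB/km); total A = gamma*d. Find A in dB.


gamma = 0.0151 * 33^1.24 = 1.153279 dB/km
A = 1.153279 * 14.6 = 16.84 dB

16.84 dB


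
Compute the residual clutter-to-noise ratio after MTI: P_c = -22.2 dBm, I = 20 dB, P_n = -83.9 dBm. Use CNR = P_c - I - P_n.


CNR = -22.2 - 20 - (-83.9) = 41.7 dB

41.7 dB


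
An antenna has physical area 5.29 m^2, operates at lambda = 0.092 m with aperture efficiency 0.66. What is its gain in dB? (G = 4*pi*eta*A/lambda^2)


G_linear = 4*pi*0.66*5.29/0.092^2 = 5183.63
G_dB = 10*log10(5183.63) = 37.1 dB

37.1 dB


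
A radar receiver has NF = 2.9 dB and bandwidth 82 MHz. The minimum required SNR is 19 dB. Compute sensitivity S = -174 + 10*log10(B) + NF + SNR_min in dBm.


10*log10(82000000.0) = 79.14
S = -174 + 79.14 + 2.9 + 19 = -73.0 dBm

-73.0 dBm


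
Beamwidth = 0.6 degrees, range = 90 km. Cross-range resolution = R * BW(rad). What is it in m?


BW_rad = 0.010471976
CR = 90000 * 0.010471976 = 942.5 m

942.5 m


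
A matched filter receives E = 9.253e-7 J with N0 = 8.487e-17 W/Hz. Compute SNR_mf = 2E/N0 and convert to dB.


SNR_lin = 2 * 9.253e-7 / 8.487e-17 = 2.181e10
SNR_dB = 10*log10(2.181e10) = 103.4 dB

103.4 dB


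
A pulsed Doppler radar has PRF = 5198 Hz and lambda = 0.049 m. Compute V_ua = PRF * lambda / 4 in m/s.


V_ua = 5198 * 0.049 / 4 = 63.7 m/s

63.7 m/s


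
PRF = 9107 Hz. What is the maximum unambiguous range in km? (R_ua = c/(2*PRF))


R_ua = 3e8 / (2 * 9107) = 16470.8 m = 16.5 km

16.5 km


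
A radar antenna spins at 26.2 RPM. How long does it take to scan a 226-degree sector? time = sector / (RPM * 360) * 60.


t = 226 / (26.2 * 360) * 60 = 1.44 s

1.44 s


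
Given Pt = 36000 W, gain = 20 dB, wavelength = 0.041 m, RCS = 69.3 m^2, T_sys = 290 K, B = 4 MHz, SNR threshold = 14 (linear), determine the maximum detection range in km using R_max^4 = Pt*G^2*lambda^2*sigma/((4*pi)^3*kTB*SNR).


G_lin = 10^(20/10) = 100.0
R^4 = 36000 * 100.0^2 * 0.041^2 * 69.3 / ((4*pi)^3 * 1.38e-23 * 290 * 4000000.0 * 14)
R^4 = 9.42994e16 m^4
R_max = (9.42994e16)^(1/4) = 17523.8 m = 17.5 km

17.5 km


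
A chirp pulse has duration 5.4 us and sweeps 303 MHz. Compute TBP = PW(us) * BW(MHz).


TBP = 5.4 * 303 = 1636.2

1636.2


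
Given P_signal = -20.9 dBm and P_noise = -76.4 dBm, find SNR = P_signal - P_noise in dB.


SNR = -20.9 - (-76.4) = 55.5 dB

55.5 dB


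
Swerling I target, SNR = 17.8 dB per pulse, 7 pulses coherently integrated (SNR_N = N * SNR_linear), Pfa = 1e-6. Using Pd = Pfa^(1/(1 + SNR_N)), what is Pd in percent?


SNR_lin = 10^(17.8/10) = 60.25596
SNR_N = 7 * 60.25596 = 421.79172
1/(1 + SNR_N) = 1/422.79172 = 0.0023652
Pd = (1e-6)^0.0023652 = 0.96785
Pd = 96.8%

96.8%


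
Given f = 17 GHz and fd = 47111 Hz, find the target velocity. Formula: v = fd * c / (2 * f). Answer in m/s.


v = 47111 * 3e8 / (2 * 17000000000.0) = 415.7 m/s

415.7 m/s


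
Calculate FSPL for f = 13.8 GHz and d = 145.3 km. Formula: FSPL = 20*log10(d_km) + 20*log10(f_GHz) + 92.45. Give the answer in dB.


20*log10(145.3) = 43.25
20*log10(13.8) = 22.8
FSPL = 158.5 dB

158.5 dB


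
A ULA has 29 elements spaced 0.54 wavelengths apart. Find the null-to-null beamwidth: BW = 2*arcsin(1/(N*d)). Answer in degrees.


1/(N*d) = 1/(29*0.54) = 0.063857
BW = 2*arcsin(0.063857) = 7.3 degrees

7.3 degrees


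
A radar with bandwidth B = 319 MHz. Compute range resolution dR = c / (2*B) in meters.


dR = 3e8 / (2 * 319000000.0) = 0.47 m

0.47 m


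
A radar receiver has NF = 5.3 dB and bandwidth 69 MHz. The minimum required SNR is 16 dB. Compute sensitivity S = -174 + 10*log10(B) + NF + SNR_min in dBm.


10*log10(69000000.0) = 78.39
S = -174 + 78.39 + 5.3 + 16 = -74.3 dBm

-74.3 dBm


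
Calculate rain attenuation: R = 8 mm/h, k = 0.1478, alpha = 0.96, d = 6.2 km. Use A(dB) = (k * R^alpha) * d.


gamma = 0.1478 * 8^0.96 = 1.08803 dB/km
A = 1.08803 * 6.2 = 6.75 dB

6.75 dB


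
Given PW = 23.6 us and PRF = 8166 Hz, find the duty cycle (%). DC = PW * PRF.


DC = 23.6e-6 * 8166 * 100 = 19.27%

19.27%


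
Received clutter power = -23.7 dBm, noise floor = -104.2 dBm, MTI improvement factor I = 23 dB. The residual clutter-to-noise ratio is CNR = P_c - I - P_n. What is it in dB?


CNR = -23.7 - 23 - (-104.2) = 57.5 dB

57.5 dB


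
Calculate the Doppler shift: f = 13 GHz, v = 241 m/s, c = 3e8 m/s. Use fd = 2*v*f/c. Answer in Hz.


fd = 2 * 241 * 13000000000.0 / 3e8 = 20886.7 Hz

20886.7 Hz


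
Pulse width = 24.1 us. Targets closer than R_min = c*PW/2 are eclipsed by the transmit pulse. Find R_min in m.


R_min = 3e8 * 24.1e-6 / 2 = 3615.0 m

3615.0 m


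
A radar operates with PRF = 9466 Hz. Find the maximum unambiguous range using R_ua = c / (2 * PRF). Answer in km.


R_ua = 3e8 / (2 * 9466) = 15846.2 m = 15.8 km

15.8 km


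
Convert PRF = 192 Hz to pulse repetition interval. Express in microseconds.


PRI = 1/192 = 0.0052083333 s = 5208.3 us

5208.3 us


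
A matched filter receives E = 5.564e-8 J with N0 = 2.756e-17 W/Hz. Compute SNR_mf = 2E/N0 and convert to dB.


SNR_lin = 2 * 5.564e-8 / 2.756e-17 = 4.038e9
SNR_dB = 10*log10(4.038e9) = 96.1 dB

96.1 dB


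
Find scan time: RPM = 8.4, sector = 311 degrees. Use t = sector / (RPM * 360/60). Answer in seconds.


t = 311 / (8.4 * 360) * 60 = 6.17 s

6.17 s


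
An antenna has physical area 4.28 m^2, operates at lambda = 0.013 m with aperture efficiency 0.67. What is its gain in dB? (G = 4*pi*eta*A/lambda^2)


G_linear = 4*pi*0.67*4.28/0.013^2 = 213226.77
G_dB = 10*log10(213226.77) = 53.3 dB

53.3 dB


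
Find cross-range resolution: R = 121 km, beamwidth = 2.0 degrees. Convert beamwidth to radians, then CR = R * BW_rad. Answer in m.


BW_rad = 0.034906585
CR = 121000 * 0.034906585 = 4223.7 m

4223.7 m


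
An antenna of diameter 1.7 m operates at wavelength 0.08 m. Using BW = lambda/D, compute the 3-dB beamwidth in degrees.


BW_rad = 0.08 / 1.7 = 0.047059
BW_deg = 2.7 degrees

2.7 degrees


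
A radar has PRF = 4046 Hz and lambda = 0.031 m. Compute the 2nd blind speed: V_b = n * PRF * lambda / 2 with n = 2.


V_blind = 2 * 4046 * 0.031 / 2 = 125.4 m/s

125.4 m/s


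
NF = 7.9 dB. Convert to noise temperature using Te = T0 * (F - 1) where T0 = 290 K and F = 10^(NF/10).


NF_lin = 10^(7.9/10) = 6.16595
Te = 290 * (6.16595 - 1) = 1498.1 K

1498.1 K


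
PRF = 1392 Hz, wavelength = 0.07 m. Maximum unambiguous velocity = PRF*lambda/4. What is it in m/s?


V_ua = 1392 * 0.07 / 4 = 24.4 m/s

24.4 m/s


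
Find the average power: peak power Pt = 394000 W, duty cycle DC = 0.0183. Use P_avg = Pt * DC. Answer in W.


P_avg = 394000 * 0.0183 = 7210.2 W

7210.2 W


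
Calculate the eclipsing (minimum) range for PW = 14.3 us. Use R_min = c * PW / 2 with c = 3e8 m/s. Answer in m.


R_min = 3e8 * 14.3e-6 / 2 = 2145.0 m

2145.0 m


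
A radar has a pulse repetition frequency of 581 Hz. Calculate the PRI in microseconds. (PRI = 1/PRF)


PRI = 1/581 = 0.0017211704 s = 1721.2 us

1721.2 us


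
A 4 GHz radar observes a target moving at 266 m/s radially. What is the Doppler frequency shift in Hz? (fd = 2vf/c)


fd = 2 * 266 * 4000000000.0 / 3e8 = 7093.3 Hz

7093.3 Hz


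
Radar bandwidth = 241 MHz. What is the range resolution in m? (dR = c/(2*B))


dR = 3e8 / (2 * 241000000.0) = 0.62 m

0.62 m


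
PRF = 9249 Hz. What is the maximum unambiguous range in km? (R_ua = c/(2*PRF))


R_ua = 3e8 / (2 * 9249) = 16218.0 m = 16.2 km

16.2 km


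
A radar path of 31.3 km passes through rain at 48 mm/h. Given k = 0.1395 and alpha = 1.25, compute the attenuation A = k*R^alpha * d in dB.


gamma = 0.1395 * 48^1.25 = 17.624863 dB/km
A = 17.624863 * 31.3 = 551.66 dB

551.66 dB


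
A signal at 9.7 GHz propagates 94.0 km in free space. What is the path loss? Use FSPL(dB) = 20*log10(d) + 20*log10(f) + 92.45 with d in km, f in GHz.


20*log10(94.0) = 39.46
20*log10(9.7) = 19.74
FSPL = 151.6 dB

151.6 dB


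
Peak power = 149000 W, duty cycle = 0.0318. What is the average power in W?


P_avg = 149000 * 0.0318 = 4738.2 W

4738.2 W


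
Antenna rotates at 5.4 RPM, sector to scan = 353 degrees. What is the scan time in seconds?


t = 353 / (5.4 * 360) * 60 = 10.9 s

10.9 s


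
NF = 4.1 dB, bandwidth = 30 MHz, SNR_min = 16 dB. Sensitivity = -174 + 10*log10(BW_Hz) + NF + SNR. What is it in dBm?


10*log10(30000000.0) = 74.77
S = -174 + 74.77 + 4.1 + 16 = -79.1 dBm

-79.1 dBm


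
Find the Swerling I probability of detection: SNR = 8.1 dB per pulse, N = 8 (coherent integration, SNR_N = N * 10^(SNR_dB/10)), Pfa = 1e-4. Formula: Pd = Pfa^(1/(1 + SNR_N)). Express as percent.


SNR_lin = 10^(8.1/10) = 6.45654
SNR_N = 8 * 6.45654 = 51.65232
1/(1 + SNR_N) = 1/52.65232 = 0.0189925
Pd = (1e-4)^0.0189925 = 0.83952
Pd = 84.0%

84.0%


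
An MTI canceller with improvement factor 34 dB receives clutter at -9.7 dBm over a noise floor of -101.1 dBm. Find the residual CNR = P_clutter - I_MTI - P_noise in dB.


CNR = -9.7 - 34 - (-101.1) = 57.4 dB

57.4 dB


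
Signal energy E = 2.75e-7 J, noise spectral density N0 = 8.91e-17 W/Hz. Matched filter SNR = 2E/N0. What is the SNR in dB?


SNR_lin = 2 * 2.75e-7 / 8.91e-17 = 6.173e9
SNR_dB = 10*log10(6.173e9) = 97.9 dB

97.9 dB


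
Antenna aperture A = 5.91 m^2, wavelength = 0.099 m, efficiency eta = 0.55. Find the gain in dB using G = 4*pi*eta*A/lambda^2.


G_linear = 4*pi*0.55*5.91/0.099^2 = 4167.63
G_dB = 10*log10(4167.63) = 36.2 dB

36.2 dB


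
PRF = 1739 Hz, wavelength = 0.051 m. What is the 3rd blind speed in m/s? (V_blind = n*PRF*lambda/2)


V_blind = 3 * 1739 * 0.051 / 2 = 133.0 m/s

133.0 m/s


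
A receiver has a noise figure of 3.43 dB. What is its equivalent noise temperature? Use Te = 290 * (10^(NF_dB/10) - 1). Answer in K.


NF_lin = 10^(3.43/10) = 2.202926
Te = 290 * (2.202926 - 1) = 348.8 K

348.8 K


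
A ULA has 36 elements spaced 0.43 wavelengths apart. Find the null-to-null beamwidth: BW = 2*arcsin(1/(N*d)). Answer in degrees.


1/(N*d) = 1/(36*0.43) = 0.064599
BW = 2*arcsin(0.064599) = 7.4 degrees

7.4 degrees


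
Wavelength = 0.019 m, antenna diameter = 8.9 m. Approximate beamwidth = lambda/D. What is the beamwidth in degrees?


BW_rad = 0.019 / 8.9 = 0.002135
BW_deg = 0.12 degrees

0.12 degrees


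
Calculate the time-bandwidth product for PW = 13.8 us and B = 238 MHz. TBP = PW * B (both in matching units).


TBP = 13.8 * 238 = 3284.4

3284.4


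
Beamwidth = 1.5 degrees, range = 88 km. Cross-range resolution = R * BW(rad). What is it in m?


BW_rad = 0.026179939
CR = 88000 * 0.026179939 = 2303.8 m

2303.8 m


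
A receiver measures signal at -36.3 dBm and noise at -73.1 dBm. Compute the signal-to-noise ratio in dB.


SNR = -36.3 - (-73.1) = 36.8 dB

36.8 dB


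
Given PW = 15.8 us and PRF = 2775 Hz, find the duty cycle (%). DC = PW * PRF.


DC = 15.8e-6 * 2775 * 100 = 4.38%

4.38%


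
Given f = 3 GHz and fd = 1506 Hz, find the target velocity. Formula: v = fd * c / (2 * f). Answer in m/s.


v = 1506 * 3e8 / (2 * 3000000000.0) = 75.3 m/s

75.3 m/s


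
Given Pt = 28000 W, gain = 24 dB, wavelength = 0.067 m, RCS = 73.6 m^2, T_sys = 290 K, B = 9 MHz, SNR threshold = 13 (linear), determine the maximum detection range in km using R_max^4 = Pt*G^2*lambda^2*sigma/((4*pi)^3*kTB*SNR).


G_lin = 10^(24/10) = 251.188643
R^4 = 28000 * 251.188643^2 * 0.067^2 * 73.6 / ((4*pi)^3 * 1.38e-23 * 290 * 9000000.0 * 13)
R^4 = 6.28193e17 m^4
R_max = (6.28193e17)^(1/4) = 28152.9 m = 28.2 km

28.2 km


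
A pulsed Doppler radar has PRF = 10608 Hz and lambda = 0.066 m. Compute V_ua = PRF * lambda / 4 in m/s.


V_ua = 10608 * 0.066 / 4 = 175.0 m/s

175.0 m/s


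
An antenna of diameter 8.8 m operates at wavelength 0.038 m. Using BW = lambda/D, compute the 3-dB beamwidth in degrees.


BW_rad = 0.038 / 8.8 = 0.004318
BW_deg = 0.25 degrees

0.25 degrees


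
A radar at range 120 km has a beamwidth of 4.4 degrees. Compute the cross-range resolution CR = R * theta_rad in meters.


BW_rad = 0.076794487
CR = 120000 * 0.076794487 = 9215.3 m

9215.3 m


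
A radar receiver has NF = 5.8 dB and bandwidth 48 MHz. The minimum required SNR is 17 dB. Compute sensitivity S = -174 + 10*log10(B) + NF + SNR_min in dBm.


10*log10(48000000.0) = 76.81
S = -174 + 76.81 + 5.8 + 17 = -74.4 dBm

-74.4 dBm


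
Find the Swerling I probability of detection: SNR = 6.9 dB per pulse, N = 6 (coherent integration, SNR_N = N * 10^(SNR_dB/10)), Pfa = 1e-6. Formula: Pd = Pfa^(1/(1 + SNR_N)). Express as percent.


SNR_lin = 10^(6.9/10) = 4.89779
SNR_N = 6 * 4.89779 = 29.38674
1/(1 + SNR_N) = 1/30.38674 = 0.0329091
Pd = (1e-6)^0.0329091 = 0.63467
Pd = 63.5%

63.5%


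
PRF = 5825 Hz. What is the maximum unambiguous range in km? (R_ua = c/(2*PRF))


R_ua = 3e8 / (2 * 5825) = 25751.1 m = 25.8 km

25.8 km


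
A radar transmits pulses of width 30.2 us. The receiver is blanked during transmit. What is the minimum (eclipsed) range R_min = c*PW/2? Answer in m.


R_min = 3e8 * 30.2e-6 / 2 = 4530.0 m

4530.0 m


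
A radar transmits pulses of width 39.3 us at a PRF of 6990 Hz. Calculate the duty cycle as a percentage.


DC = 39.3e-6 * 6990 * 100 = 27.47%

27.47%


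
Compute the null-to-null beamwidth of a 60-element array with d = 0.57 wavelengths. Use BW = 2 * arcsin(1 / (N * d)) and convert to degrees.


1/(N*d) = 1/(60*0.57) = 0.02924
BW = 2*arcsin(0.02924) = 3.4 degrees

3.4 degrees


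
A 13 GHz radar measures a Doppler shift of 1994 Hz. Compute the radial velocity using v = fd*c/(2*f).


v = 1994 * 3e8 / (2 * 13000000000.0) = 23.0 m/s

23.0 m/s


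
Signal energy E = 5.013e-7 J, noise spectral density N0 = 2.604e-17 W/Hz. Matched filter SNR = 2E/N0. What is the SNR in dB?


SNR_lin = 2 * 5.013e-7 / 2.604e-17 = 3.85e10
SNR_dB = 10*log10(3.85e10) = 105.9 dB

105.9 dB


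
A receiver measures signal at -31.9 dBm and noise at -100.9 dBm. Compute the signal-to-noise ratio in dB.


SNR = -31.9 - (-100.9) = 69.0 dB

69.0 dB


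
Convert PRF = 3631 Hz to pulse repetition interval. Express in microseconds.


PRI = 1/3631 = 0.0002754062 s = 275.4 us

275.4 us


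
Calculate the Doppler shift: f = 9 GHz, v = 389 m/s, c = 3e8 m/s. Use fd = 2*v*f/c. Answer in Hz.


fd = 2 * 389 * 9000000000.0 / 3e8 = 23340.0 Hz

23340.0 Hz


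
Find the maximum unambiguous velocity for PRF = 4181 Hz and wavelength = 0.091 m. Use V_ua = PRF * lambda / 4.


V_ua = 4181 * 0.091 / 4 = 95.1 m/s

95.1 m/s


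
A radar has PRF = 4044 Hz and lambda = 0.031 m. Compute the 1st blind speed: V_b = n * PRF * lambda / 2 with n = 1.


V_blind = 1 * 4044 * 0.031 / 2 = 62.7 m/s

62.7 m/s


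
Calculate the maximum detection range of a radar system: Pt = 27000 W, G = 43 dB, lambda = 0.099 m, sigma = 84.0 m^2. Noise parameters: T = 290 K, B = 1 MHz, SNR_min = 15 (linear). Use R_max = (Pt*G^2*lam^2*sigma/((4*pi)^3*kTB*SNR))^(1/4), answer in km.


G_lin = 10^(43/10) = 19952.62315
R^4 = 27000 * 19952.62315^2 * 0.099^2 * 84.0 / ((4*pi)^3 * 1.38e-23 * 290 * 1000000.0 * 15)
R^4 = 7.42875e22 m^4
R_max = (7.42875e22)^(1/4) = 522070.2 m = 522.1 km

522.1 km


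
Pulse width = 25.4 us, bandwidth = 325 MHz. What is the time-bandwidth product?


TBP = 25.4 * 325 = 8255.0

8255.0


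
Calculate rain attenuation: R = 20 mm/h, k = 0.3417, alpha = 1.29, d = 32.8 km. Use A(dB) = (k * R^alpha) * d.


gamma = 0.3417 * 20^1.29 = 16.291973 dB/km
A = 16.291973 * 32.8 = 534.38 dB

534.38 dB


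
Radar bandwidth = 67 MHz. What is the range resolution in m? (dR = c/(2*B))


dR = 3e8 / (2 * 67000000.0) = 2.24 m

2.24 m


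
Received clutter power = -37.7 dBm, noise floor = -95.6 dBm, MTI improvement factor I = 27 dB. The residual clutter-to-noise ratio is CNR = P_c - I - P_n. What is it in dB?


CNR = -37.7 - 27 - (-95.6) = 30.9 dB

30.9 dB


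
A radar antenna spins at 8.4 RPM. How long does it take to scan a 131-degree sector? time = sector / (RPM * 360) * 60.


t = 131 / (8.4 * 360) * 60 = 2.6 s

2.6 s


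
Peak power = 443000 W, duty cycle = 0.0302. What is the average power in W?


P_avg = 443000 * 0.0302 = 13378.6 W

13378.6 W


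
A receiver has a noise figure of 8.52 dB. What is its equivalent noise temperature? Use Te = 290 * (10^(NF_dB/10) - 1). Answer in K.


NF_lin = 10^(8.52/10) = 7.112135
Te = 290 * (7.112135 - 1) = 1772.5 K

1772.5 K


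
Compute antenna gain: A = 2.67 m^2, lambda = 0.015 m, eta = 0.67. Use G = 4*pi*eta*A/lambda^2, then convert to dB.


G_linear = 4*pi*0.67*2.67/0.015^2 = 99911.02
G_dB = 10*log10(99911.02) = 50.0 dB

50.0 dB


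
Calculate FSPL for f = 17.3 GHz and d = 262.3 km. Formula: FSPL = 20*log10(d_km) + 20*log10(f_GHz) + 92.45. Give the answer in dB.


20*log10(262.3) = 48.38
20*log10(17.3) = 24.76
FSPL = 165.6 dB

165.6 dB


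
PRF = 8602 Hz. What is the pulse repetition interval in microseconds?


PRI = 1/8602 = 0.000116252 s = 116.3 us

116.3 us


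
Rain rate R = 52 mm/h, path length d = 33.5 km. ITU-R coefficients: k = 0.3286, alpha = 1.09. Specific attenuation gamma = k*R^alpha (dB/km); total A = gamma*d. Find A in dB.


gamma = 0.3286 * 52^1.09 = 24.384351 dB/km
A = 24.384351 * 33.5 = 816.88 dB

816.88 dB


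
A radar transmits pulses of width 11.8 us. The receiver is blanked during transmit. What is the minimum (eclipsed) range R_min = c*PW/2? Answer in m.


R_min = 3e8 * 11.8e-6 / 2 = 1770.0 m

1770.0 m


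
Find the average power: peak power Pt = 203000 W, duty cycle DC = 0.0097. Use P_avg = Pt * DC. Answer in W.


P_avg = 203000 * 0.0097 = 1969.1 W

1969.1 W


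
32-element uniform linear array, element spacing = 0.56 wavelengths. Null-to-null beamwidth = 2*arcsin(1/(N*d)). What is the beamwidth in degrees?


1/(N*d) = 1/(32*0.56) = 0.055804
BW = 2*arcsin(0.055804) = 6.4 degrees

6.4 degrees


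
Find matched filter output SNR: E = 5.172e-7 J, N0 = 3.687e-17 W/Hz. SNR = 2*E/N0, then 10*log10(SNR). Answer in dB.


SNR_lin = 2 * 5.172e-7 / 3.687e-17 = 2.806e10
SNR_dB = 10*log10(2.806e10) = 104.5 dB

104.5 dB


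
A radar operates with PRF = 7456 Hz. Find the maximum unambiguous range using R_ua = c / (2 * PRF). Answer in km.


R_ua = 3e8 / (2 * 7456) = 20118.0 m = 20.1 km

20.1 km


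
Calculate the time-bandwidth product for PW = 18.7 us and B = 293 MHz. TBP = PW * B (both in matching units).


TBP = 18.7 * 293 = 5479.1

5479.1


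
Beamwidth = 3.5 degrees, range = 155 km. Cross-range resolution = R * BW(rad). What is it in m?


BW_rad = 0.061086524
CR = 155000 * 0.061086524 = 9468.4 m

9468.4 m


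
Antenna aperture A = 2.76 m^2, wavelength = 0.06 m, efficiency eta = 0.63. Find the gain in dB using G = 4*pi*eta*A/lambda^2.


G_linear = 4*pi*0.63*2.76/0.06^2 = 6069.56
G_dB = 10*log10(6069.56) = 37.8 dB

37.8 dB


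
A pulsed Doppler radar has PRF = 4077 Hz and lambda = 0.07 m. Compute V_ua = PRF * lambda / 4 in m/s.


V_ua = 4077 * 0.07 / 4 = 71.3 m/s

71.3 m/s


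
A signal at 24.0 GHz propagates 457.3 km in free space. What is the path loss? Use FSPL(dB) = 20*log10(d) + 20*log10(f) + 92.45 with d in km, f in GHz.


20*log10(457.3) = 53.2
20*log10(24.0) = 27.6
FSPL = 173.3 dB

173.3 dB


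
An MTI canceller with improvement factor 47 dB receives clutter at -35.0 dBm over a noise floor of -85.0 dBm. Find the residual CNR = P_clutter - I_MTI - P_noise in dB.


CNR = -35.0 - 47 - (-85.0) = 3.0 dB

3.0 dB


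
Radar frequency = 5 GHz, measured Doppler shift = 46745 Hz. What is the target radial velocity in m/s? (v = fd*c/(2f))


v = 46745 * 3e8 / (2 * 5000000000.0) = 1402.4 m/s

1402.4 m/s


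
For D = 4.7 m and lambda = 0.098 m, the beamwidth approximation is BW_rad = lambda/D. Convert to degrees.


BW_rad = 0.098 / 4.7 = 0.020851
BW_deg = 1.19 degrees

1.19 degrees


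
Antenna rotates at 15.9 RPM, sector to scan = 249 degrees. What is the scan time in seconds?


t = 249 / (15.9 * 360) * 60 = 2.61 s

2.61 s


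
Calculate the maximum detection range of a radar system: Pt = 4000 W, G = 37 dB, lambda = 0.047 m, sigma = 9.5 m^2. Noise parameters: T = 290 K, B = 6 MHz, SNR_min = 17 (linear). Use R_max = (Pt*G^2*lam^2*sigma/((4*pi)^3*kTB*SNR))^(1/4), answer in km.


G_lin = 10^(37/10) = 5011.872336
R^4 = 4000 * 5011.872336^2 * 0.047^2 * 9.5 / ((4*pi)^3 * 1.38e-23 * 290 * 6000000.0 * 17)
R^4 = 2.60299e18 m^4
R_max = (2.60299e18)^(1/4) = 40166.9 m = 40.2 km

40.2 km


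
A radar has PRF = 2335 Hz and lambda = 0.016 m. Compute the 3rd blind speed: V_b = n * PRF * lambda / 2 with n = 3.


V_blind = 3 * 2335 * 0.016 / 2 = 56.0 m/s

56.0 m/s


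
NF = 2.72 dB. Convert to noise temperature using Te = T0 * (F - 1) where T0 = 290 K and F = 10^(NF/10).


NF_lin = 10^(2.72/10) = 1.870682
Te = 290 * (1.870682 - 1) = 252.5 K

252.5 K


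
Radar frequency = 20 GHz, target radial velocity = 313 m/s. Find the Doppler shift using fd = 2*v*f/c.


fd = 2 * 313 * 20000000000.0 / 3e8 = 41733.3 Hz

41733.3 Hz


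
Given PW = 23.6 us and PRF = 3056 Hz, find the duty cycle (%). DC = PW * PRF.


DC = 23.6e-6 * 3056 * 100 = 7.21%

7.21%


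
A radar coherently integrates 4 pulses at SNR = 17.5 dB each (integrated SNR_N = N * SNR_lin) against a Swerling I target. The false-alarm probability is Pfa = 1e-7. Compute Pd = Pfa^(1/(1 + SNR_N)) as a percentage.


SNR_lin = 10^(17.5/10) = 56.23413
SNR_N = 4 * 56.23413 = 224.93652
1/(1 + SNR_N) = 1/225.93652 = 0.004426
Pd = (1e-7)^0.004426 = 0.93115
Pd = 93.1%

93.1%


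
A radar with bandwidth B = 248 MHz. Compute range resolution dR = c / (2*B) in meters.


dR = 3e8 / (2 * 248000000.0) = 0.6 m

0.6 m


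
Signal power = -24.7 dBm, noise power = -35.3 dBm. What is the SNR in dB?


SNR = -24.7 - (-35.3) = 10.6 dB

10.6 dB


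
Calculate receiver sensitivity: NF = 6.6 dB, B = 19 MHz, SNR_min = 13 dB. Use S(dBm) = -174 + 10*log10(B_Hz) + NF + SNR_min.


10*log10(19000000.0) = 72.79
S = -174 + 72.79 + 6.6 + 13 = -81.6 dBm

-81.6 dBm


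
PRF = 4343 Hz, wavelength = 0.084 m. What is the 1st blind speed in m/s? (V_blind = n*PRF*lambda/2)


V_blind = 1 * 4343 * 0.084 / 2 = 182.4 m/s

182.4 m/s


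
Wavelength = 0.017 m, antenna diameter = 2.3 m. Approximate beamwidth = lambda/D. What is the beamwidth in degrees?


BW_rad = 0.017 / 2.3 = 0.007391
BW_deg = 0.42 degrees

0.42 degrees


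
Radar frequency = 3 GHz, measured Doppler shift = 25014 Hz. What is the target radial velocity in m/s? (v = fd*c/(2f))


v = 25014 * 3e8 / (2 * 3000000000.0) = 1250.7 m/s

1250.7 m/s


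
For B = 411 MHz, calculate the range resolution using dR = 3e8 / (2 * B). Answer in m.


dR = 3e8 / (2 * 411000000.0) = 0.36 m

0.36 m


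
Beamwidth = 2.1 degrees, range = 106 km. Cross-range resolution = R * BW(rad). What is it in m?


BW_rad = 0.036651914
CR = 106000 * 0.036651914 = 3885.1 m

3885.1 m


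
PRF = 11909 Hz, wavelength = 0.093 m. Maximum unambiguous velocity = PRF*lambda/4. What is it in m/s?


V_ua = 11909 * 0.093 / 4 = 276.9 m/s

276.9 m/s


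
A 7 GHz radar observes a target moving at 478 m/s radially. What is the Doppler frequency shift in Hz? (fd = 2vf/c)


fd = 2 * 478 * 7000000000.0 / 3e8 = 22306.7 Hz

22306.7 Hz


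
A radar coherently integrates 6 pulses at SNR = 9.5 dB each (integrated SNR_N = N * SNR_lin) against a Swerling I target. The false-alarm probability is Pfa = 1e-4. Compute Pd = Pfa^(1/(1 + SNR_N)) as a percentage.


SNR_lin = 10^(9.5/10) = 8.91251
SNR_N = 6 * 8.91251 = 53.47506
1/(1 + SNR_N) = 1/54.47506 = 0.018357
Pd = (1e-4)^0.018357 = 0.84445
Pd = 84.4%

84.4%


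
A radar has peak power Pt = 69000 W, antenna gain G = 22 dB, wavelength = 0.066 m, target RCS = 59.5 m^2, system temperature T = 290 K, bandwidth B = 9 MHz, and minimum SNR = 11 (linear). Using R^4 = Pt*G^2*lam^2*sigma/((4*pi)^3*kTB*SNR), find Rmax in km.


G_lin = 10^(22/10) = 158.489319
R^4 = 69000 * 158.489319^2 * 0.066^2 * 59.5 / ((4*pi)^3 * 1.38e-23 * 290 * 9000000.0 * 11)
R^4 = 5.71363e17 m^4
R_max = (5.71363e17)^(1/4) = 27493.4 m = 27.5 km

27.5 km


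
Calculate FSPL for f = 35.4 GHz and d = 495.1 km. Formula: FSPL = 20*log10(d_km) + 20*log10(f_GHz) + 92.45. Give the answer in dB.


20*log10(495.1) = 53.89
20*log10(35.4) = 30.98
FSPL = 177.3 dB

177.3 dB


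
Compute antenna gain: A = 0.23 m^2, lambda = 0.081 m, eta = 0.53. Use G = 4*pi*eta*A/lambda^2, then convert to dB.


G_linear = 4*pi*0.53*0.23/0.081^2 = 233.48
G_dB = 10*log10(233.48) = 23.7 dB

23.7 dB


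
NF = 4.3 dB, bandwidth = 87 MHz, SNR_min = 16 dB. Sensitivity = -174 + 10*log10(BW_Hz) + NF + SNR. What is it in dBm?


10*log10(87000000.0) = 79.4
S = -174 + 79.4 + 4.3 + 16 = -74.3 dBm

-74.3 dBm


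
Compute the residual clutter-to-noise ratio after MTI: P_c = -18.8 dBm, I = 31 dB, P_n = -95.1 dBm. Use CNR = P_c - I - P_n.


CNR = -18.8 - 31 - (-95.1) = 45.3 dB

45.3 dB


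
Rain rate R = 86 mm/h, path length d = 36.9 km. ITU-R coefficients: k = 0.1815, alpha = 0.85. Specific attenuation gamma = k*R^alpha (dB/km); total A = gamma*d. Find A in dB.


gamma = 0.1815 * 86^0.85 = 8.002033 dB/km
A = 8.002033 * 36.9 = 295.28 dB

295.28 dB


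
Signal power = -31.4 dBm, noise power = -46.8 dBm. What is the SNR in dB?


SNR = -31.4 - (-46.8) = 15.4 dB

15.4 dB
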